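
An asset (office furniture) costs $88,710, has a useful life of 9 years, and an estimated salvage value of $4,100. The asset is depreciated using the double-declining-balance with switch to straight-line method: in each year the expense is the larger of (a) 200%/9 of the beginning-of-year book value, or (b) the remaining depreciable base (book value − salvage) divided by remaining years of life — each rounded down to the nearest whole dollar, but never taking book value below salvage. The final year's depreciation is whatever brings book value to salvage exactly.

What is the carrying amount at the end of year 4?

Depreciable base = $88,710 − $4,100 = $84,610.
Year 1: DB = ⌊$88,710 × 200%/9⌋ = $19,713; SL = ⌊$84,610/9⌋ = $9,401 → take DB $19,713. Book value $68,997.
Year 2: DB = ⌊$68,997 × 200%/9⌋ = $15,332; SL = ⌊$64,897/8⌋ = $8,112 → take DB $15,332. Book value $53,665.
Year 3: DB = ⌊$53,665 × 200%/9⌋ = $11,925; SL = ⌊$49,565/7⌋ = $7,080 → take DB $11,925. Book value $41,740.
Year 4: DB = ⌊$41,740 × 200%/9⌋ = $9,275; SL = ⌊$37,640/6⌋ = $6,273 → take DB $9,275. Book value $32,465.

$32,465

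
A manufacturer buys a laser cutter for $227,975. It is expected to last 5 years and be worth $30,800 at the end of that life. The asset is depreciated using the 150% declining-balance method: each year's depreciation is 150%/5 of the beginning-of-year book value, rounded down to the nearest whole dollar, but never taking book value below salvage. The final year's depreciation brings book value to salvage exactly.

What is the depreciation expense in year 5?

Depreciable base = $227,975 − $30,800 = $197,175.
Year 1: ⌊$227,975 × 150%/5⌋ = $68,392. Book value $159,583.
Year 2: ⌊$159,583 × 150%/5⌋ = $47,874. Book value $111,709.
Year 3: ⌊$111,709 × 150%/5⌋ = $33,512. Book value $78,197.
Year 4: ⌊$78,197 × 150%/5⌋ = $23,459. Book value $54,738.
Year 5 (final): $54,738 − $30,800 = $23,938. Book value $30,800.

$23,938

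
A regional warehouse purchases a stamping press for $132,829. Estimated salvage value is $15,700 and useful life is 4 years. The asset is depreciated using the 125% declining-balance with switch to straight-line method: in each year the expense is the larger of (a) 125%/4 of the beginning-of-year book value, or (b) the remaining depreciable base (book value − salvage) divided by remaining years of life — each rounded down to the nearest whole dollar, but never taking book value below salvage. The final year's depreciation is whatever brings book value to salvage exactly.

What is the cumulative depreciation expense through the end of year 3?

$93,587

Depreciable base = $132,829 − $15,700 = $117,129.
Year 1: DB = ⌊$132,829 × 125%/4⌋ = $41,509; SL = ⌊$117,129/4⌋ = $29,282 → take DB $41,509. Book value $91,320.
Year 2: DB = ⌊$91,320 × 125%/4⌋ = $28,537; SL = ⌊$75,620/3⌋ = $25,206 → take DB $28,537. Book value $62,783.
Year 3: DB = ⌊$62,783 × 125%/4⌋ = $19,619; SL = ⌊$47,083/2⌋ = $23,541 → take SL $23,541. Book value $39,242.
Accumulated through year 3 = $132,829 − $39,242 = $93,587.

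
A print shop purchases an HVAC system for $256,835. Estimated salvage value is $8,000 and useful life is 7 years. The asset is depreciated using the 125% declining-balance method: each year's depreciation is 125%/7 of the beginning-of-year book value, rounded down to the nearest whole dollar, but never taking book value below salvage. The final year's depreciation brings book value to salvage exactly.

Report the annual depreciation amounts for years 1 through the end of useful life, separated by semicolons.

Depreciable base = $256,835 − $8,000 = $248,835.
Year 1: ⌊$256,835 × 125%/7⌋ = $45,863. Book value $210,972.
Year 2: ⌊$210,972 × 125%/7⌋ = $37,673. Book value $173,299.
Year 3: ⌊$173,299 × 125%/7⌋ = $30,946. Book value $142,353.
Year 4: ⌊$142,353 × 125%/7⌋ = $25,420. Book value $116,933.
Year 5: ⌊$116,933 × 125%/7⌋ = $20,880. Book value $96,053.
Year 6: ⌊$96,053 × 125%/7⌋ = $17,152. Book value $78,901.
Year 7 (final): $78,901 − $8,000 = $70,901. Book value $8,000.

$45,863; $37,673; $30,946; $25,420; $20,880; $17,152; $70,901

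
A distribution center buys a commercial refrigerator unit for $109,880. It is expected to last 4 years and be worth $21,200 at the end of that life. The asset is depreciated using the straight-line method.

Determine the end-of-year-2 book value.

$65,540

Depreciable base = $109,880 − $21,200 = $88,680.
Annual expense = $88,680 / 4 = $22,170.
End of year 1: book value $87,710.
End of year 2: book value $65,540.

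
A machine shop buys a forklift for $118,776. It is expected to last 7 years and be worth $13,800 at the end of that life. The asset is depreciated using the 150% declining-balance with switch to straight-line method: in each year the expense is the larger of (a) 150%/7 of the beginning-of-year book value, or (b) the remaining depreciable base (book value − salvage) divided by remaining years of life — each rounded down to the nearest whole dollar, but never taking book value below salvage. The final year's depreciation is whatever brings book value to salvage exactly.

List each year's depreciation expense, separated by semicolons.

$25,452; $19,998; $15,712; $12,345; $10,489; $10,490; $10,490

Depreciable base = $118,776 − $13,800 = $104,976.
Year 1: DB = ⌊$118,776 × 150%/7⌋ = $25,452; SL = ⌊$104,976/7⌋ = $14,996 → take DB $25,452. Book value $93,324.
Year 2: DB = ⌊$93,324 × 150%/7⌋ = $19,998; SL = ⌊$79,524/6⌋ = $13,254 → take DB $19,998. Book value $73,326.
Year 3: DB = ⌊$73,326 × 150%/7⌋ = $15,712; SL = ⌊$59,526/5⌋ = $11,905 → take DB $15,712. Book value $57,614.
Year 4: DB = ⌊$57,614 × 150%/7⌋ = $12,345; SL = ⌊$43,814/4⌋ = $10,953 → take DB $12,345. Book value $45,269.
Year 5: DB = ⌊$45,269 × 150%/7⌋ = $9,700; SL = ⌊$31,469/3⌋ = $10,489 → take SL $10,489. Book value $34,780.
Year 6: DB = ⌊$34,780 × 150%/7⌋ = $7,452; SL = ⌊$20,980/2⌋ = $10,490 → take SL $10,490. Book value $24,290.
Year 7 (final): $24,290 − $13,800 = $10,490. Book value $13,800.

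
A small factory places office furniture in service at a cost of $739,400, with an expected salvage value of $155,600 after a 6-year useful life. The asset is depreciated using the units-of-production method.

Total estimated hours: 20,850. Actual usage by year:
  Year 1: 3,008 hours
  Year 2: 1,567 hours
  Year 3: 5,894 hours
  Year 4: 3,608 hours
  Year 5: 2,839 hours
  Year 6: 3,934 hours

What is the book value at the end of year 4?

Depreciable base = $739,400 − $155,600 = $583,800.
Rate = $583,800 / 20,850 hours = $28 per hour.
Year 1: 3,008 × $28 = $84,224. Book value $655,176.
Year 2: 1,567 × $28 = $43,876. Book value $611,300.
Year 3: 5,894 × $28 = $165,032. Book value $446,268.
Year 4: 3,608 × $28 = $101,024. Book value $345,244.

$345,244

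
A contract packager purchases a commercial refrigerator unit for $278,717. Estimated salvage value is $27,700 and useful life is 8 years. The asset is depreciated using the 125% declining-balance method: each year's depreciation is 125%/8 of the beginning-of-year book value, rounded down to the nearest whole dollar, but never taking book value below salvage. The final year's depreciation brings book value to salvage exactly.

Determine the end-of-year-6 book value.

$100,566

Depreciable base = $278,717 − $27,700 = $251,017.
Year 1: ⌊$278,717 × 125%/8⌋ = $43,549. Book value $235,168.
Year 2: ⌊$235,168 × 125%/8⌋ = $36,745. Book value $198,423.
Year 3: ⌊$198,423 × 125%/8⌋ = $31,003. Book value $167,420.
Year 4: ⌊$167,420 × 125%/8⌋ = $26,159. Book value $141,261.
Year 5: ⌊$141,261 × 125%/8⌋ = $22,072. Book value $119,189.
Year 6: ⌊$119,189 × 125%/8⌋ = $18,623. Book value $100,566.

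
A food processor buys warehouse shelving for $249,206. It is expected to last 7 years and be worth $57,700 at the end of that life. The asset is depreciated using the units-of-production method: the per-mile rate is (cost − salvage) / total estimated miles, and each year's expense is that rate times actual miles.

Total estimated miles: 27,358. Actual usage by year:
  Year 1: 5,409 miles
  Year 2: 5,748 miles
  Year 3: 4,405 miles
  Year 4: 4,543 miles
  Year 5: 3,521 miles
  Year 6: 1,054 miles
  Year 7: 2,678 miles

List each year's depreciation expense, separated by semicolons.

$37,863; $40,236; $30,835; $31,801; $24,647; $7,378; $18,746

Depreciable base = $249,206 − $57,700 = $191,506.
Rate = $191,506 / 27,358 miles = $7 per mile.
Year 1: 5,409 × $7 = $37,863. Book value $211,343.
Year 2: 5,748 × $7 = $40,236. Book value $171,107.
Year 3: 4,405 × $7 = $30,835. Book value $140,272.
Year 4: 4,543 × $7 = $31,801. Book value $108,471.
Year 5: 3,521 × $7 = $24,647. Book value $83,824.
Year 6: 1,054 × $7 = $7,378. Book value $76,446.
Year 7: 2,678 × $7 = $18,746. Book value $57,700.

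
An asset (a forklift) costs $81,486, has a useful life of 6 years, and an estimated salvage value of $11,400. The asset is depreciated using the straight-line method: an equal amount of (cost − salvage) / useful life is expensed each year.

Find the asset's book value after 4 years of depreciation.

Depreciable base = $81,486 − $11,400 = $70,086.
Annual expense = $70,086 / 6 = $11,681.
End of year 1: book value $69,805.
End of year 2: book value $58,124.
End of year 3: book value $46,443.
End of year 4: book value $34,762.

$34,762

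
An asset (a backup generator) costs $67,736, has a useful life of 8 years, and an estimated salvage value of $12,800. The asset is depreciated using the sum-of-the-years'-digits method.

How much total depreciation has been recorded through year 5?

$45,780

Depreciable base = $67,736 − $12,800 = $54,936.
Sum of the years' digits = 8+7+6+5+4+3+2+1 = 36.
Year 1: $54,936 × 8/36 = $12,208. Book value $55,528.
Year 2: $54,936 × 7/36 = $10,682. Book value $44,846.
Year 3: $54,936 × 6/36 = $9,156. Book value $35,690.
Year 4: $54,936 × 5/36 = $7,630. Book value $28,060.
Year 5: $54,936 × 4/36 = $6,104. Book value $21,956.
Accumulated through year 5 = $67,736 − $21,956 = $45,780.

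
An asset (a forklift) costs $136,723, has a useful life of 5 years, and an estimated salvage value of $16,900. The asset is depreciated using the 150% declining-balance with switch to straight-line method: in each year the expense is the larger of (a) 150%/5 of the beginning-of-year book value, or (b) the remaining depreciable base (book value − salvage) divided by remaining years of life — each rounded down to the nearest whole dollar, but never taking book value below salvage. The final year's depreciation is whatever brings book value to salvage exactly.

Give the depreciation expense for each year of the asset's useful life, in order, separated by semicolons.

Depreciable base = $136,723 − $16,900 = $119,823.
Year 1: DB = ⌊$136,723 × 150%/5⌋ = $41,016; SL = ⌊$119,823/5⌋ = $23,964 → take DB $41,016. Book value $95,707.
Year 2: DB = ⌊$95,707 × 150%/5⌋ = $28,712; SL = ⌊$78,807/4⌋ = $19,701 → take DB $28,712. Book value $66,995.
Year 3: DB = ⌊$66,995 × 150%/5⌋ = $20,098; SL = ⌊$50,095/3⌋ = $16,698 → take DB $20,098. Book value $46,897.
Year 4: DB = ⌊$46,897 × 150%/5⌋ = $14,069; SL = ⌊$29,997/2⌋ = $14,998 → take SL $14,998. Book value $31,899.
Year 5 (final): $31,899 − $16,900 = $14,999. Book value $16,900.

$41,016; $28,712; $20,098; $14,998; $14,999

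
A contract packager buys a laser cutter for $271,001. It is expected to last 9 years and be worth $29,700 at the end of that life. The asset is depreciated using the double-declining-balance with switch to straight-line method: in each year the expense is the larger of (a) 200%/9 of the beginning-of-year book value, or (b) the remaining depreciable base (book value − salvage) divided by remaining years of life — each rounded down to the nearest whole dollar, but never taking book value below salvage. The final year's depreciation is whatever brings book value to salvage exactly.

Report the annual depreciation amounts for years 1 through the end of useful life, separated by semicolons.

$60,222; $46,839; $36,431; $28,335; $22,038; $17,141; $13,332; $10,369; $6,594

Depreciable base = $271,001 − $29,700 = $241,301.
Year 1: DB = ⌊$271,001 × 200%/9⌋ = $60,222; SL = ⌊$241,301/9⌋ = $26,811 → take DB $60,222. Book value $210,779.
Year 2: DB = ⌊$210,779 × 200%/9⌋ = $46,839; SL = ⌊$181,079/8⌋ = $22,634 → take DB $46,839. Book value $163,940.
Year 3: DB = ⌊$163,940 × 200%/9⌋ = $36,431; SL = ⌊$134,240/7⌋ = $19,177 → take DB $36,431. Book value $127,509.
Year 4: DB = ⌊$127,509 × 200%/9⌋ = $28,335; SL = ⌊$97,809/6⌋ = $16,301 → take DB $28,335. Book value $99,174.
Year 5: DB = ⌊$99,174 × 200%/9⌋ = $22,038; SL = ⌊$69,474/5⌋ = $13,894 → take DB $22,038. Book value $77,136.
Year 6: DB = ⌊$77,136 × 200%/9⌋ = $17,141; SL = ⌊$47,436/4⌋ = $11,859 → take DB $17,141. Book value $59,995.
Year 7: DB = ⌊$59,995 × 200%/9⌋ = $13,332; SL = ⌊$30,295/3⌋ = $10,098 → take DB $13,332. Book value $46,663.
Year 8: DB = ⌊$46,663 × 200%/9⌋ = $10,369; SL = ⌊$16,963/2⌋ = $8,481 → take DB $10,369. Book value $36,294.
Year 9 (final): $36,294 − $29,700 = $6,594. Book value $29,700.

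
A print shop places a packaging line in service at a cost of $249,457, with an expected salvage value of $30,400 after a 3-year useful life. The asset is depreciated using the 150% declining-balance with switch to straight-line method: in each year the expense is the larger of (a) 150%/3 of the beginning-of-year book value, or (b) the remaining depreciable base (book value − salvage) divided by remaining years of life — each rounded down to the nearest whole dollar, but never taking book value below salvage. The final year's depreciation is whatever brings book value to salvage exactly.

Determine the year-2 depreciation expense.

$62,364

Depreciable base = $249,457 − $30,400 = $219,057.
Year 1: DB = ⌊$249,457 × 150%/3⌋ = $124,728; SL = ⌊$219,057/3⌋ = $73,019 → take DB $124,728. Book value $124,729.
Year 2: DB = ⌊$124,729 × 150%/3⌋ = $62,364; SL = ⌊$94,329/2⌋ = $47,164 → take DB $62,364. Book value $62,365.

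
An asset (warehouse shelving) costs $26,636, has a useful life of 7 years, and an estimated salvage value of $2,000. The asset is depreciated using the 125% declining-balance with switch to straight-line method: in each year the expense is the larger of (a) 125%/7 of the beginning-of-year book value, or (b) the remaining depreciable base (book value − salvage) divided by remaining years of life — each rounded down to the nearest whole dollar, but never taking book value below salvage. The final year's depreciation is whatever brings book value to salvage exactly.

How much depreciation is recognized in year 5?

$3,191

Depreciable base = $26,636 − $2,000 = $24,636.
Year 1: DB = ⌊$26,636 × 125%/7⌋ = $4,756; SL = ⌊$24,636/7⌋ = $3,519 → take DB $4,756. Book value $21,880.
Year 2: DB = ⌊$21,880 × 125%/7⌋ = $3,907; SL = ⌊$19,880/6⌋ = $3,313 → take DB $3,907. Book value $17,973.
Year 3: DB = ⌊$17,973 × 125%/7⌋ = $3,209; SL = ⌊$15,973/5⌋ = $3,194 → take DB $3,209. Book value $14,764.
Year 4: DB = ⌊$14,764 × 125%/7⌋ = $2,636; SL = ⌊$12,764/4⌋ = $3,191 → take SL $3,191. Book value $11,573.
Year 5: DB = ⌊$11,573 × 125%/7⌋ = $2,066; SL = ⌊$9,573/3⌋ = $3,191 → take SL $3,191. Book value $8,382.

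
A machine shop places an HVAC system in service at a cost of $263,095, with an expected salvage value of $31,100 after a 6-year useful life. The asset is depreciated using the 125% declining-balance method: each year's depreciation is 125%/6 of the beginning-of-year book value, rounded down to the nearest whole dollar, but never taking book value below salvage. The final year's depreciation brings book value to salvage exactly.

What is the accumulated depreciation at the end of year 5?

Depreciable base = $263,095 − $31,100 = $231,995.
Year 1: ⌊$263,095 × 125%/6⌋ = $54,811. Book value $208,284.
Year 2: ⌊$208,284 × 125%/6⌋ = $43,392. Book value $164,892.
Year 3: ⌊$164,892 × 125%/6⌋ = $34,352. Book value $130,540.
Year 4: ⌊$130,540 × 125%/6⌋ = $27,195. Book value $103,345.
Year 5: ⌊$103,345 × 125%/6⌋ = $21,530. Book value $81,815.
Accumulated through year 5 = $263,095 − $81,815 = $181,280.

$181,280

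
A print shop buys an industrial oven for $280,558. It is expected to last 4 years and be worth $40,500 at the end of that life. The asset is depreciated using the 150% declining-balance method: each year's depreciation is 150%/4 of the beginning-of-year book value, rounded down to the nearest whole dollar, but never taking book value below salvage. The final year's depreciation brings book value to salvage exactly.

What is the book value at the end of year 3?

$68,497

Depreciable base = $280,558 − $40,500 = $240,058.
Year 1: ⌊$280,558 × 150%/4⌋ = $105,209. Book value $175,349.
Year 2: ⌊$175,349 × 150%/4⌋ = $65,755. Book value $109,594.
Year 3: ⌊$109,594 × 150%/4⌋ = $41,097. Book value $68,497.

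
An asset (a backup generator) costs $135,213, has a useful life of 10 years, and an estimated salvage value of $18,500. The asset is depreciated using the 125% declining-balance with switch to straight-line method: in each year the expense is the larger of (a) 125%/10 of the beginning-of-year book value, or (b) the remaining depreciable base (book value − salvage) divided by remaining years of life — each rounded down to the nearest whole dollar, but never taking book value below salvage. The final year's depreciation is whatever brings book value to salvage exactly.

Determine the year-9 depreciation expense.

$10,127

Depreciable base = $135,213 − $18,500 = $116,713.
Year 1: DB = ⌊$135,213 × 125%/10⌋ = $16,901; SL = ⌊$116,713/10⌋ = $11,671 → take DB $16,901. Book value $118,312.
Year 2: DB = ⌊$118,312 × 125%/10⌋ = $14,789; SL = ⌊$99,812/9⌋ = $11,090 → take DB $14,789. Book value $103,523.
Year 3: DB = ⌊$103,523 × 125%/10⌋ = $12,940; SL = ⌊$85,023/8⌋ = $10,627 → take DB $12,940. Book value $90,583.
Year 4: DB = ⌊$90,583 × 125%/10⌋ = $11,322; SL = ⌊$72,083/7⌋ = $10,297 → take DB $11,322. Book value $79,261.
Year 5: DB = ⌊$79,261 × 125%/10⌋ = $9,907; SL = ⌊$60,761/6⌋ = $10,126 → take SL $10,126. Book value $69,135.
Year 6: DB = ⌊$69,135 × 125%/10⌋ = $8,641; SL = ⌊$50,635/5⌋ = $10,127 → take SL $10,127. Book value $59,008.
Year 7: DB = ⌊$59,008 × 125%/10⌋ = $7,376; SL = ⌊$40,508/4⌋ = $10,127 → take SL $10,127. Book value $48,881.
Year 8: DB = ⌊$48,881 × 125%/10⌋ = $6,110; SL = ⌊$30,381/3⌋ = $10,127 → take SL $10,127. Book value $38,754.
Year 9: DB = ⌊$38,754 × 125%/10⌋ = $4,844; SL = ⌊$20,254/2⌋ = $10,127 → take SL $10,127. Book value $28,627.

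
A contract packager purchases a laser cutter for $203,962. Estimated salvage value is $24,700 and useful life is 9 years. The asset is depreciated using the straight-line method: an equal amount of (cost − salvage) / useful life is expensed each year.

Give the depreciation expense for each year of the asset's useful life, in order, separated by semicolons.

$19,918; $19,918; $19,918; $19,918; $19,918; $19,918; $19,918; $19,918; $19,918

Depreciable base = $203,962 − $24,700 = $179,262.
Annual expense = $179,262 / 9 = $19,918.
End of year 1: book value $184,044.
End of year 2: book value $164,126.
End of year 3: book value $144,208.
End of year 4: book value $124,290.
End of year 5: book value $104,372.
End of year 6: book value $84,454.
End of year 7: book value $64,536.
End of year 8: book value $44,618.
End of year 9: book value $24,700.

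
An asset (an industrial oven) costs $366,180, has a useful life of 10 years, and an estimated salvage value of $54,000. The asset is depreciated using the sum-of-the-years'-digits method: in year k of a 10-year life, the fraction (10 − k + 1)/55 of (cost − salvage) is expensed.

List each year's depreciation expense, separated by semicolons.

Depreciable base = $366,180 − $54,000 = $312,180.
Sum of the years' digits = 10+9+8+7+6+5+4+3+2+1 = 55.
Year 1: $312,180 × 10/55 = $56,760. Book value $309,420.
Year 2: $312,180 × 9/55 = $51,084. Book value $258,336.
Year 3: $312,180 × 8/55 = $45,408. Book value $212,928.
Year 4: $312,180 × 7/55 = $39,732. Book value $173,196.
Year 5: $312,180 × 6/55 = $34,056. Book value $139,140.
Year 6: $312,180 × 5/55 = $28,380. Book value $110,760.
Year 7: $312,180 × 4/55 = $22,704. Book value $88,056.
Year 8: $312,180 × 3/55 = $17,028. Book value $71,028.
Year 9: $312,180 × 2/55 = $11,352. Book value $59,676.
Year 10: $312,180 × 1/55 = $5,676. Book value $54,000.

$56,760; $51,084; $45,408; $39,732; $34,056; $28,380; $22,704; $17,028; $11,352; $5,676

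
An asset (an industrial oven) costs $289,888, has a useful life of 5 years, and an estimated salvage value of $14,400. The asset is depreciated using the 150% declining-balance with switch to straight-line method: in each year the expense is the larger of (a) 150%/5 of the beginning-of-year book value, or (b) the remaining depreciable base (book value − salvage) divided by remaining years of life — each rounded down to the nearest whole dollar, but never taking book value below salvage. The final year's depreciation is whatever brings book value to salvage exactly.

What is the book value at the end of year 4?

Depreciable base = $289,888 − $14,400 = $275,488.
Year 1: DB = ⌊$289,888 × 150%/5⌋ = $86,966; SL = ⌊$275,488/5⌋ = $55,097 → take DB $86,966. Book value $202,922.
Year 2: DB = ⌊$202,922 × 150%/5⌋ = $60,876; SL = ⌊$188,522/4⌋ = $47,130 → take DB $60,876. Book value $142,046.
Year 3: DB = ⌊$142,046 × 150%/5⌋ = $42,613; SL = ⌊$127,646/3⌋ = $42,548 → take DB $42,613. Book value $99,433.
Year 4: DB = ⌊$99,433 × 150%/5⌋ = $29,829; SL = ⌊$85,033/2⌋ = $42,516 → take SL $42,516. Book value $56,917.

$56,917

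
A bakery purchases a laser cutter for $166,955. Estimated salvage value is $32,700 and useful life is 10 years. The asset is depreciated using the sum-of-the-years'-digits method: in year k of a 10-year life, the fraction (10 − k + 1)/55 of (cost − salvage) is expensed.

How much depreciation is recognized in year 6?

Depreciable base = $166,955 − $32,700 = $134,255.
Sum of the years' digits = 10+9+8+7+6+5+4+3+2+1 = 55.
Year 1: $134,255 × 10/55 = $24,410. Book value $142,545.
Year 2: $134,255 × 9/55 = $21,969. Book value $120,576.
Year 3: $134,255 × 8/55 = $19,528. Book value $101,048.
Year 4: $134,255 × 7/55 = $17,087. Book value $83,961.
Year 5: $134,255 × 6/55 = $14,646. Book value $69,315.
Year 6: $134,255 × 5/55 = $12,205. Book value $57,110.

$12,205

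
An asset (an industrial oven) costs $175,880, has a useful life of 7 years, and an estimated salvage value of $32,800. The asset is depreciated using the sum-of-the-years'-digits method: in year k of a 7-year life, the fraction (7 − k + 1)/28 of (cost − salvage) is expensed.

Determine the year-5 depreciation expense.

Depreciable base = $175,880 − $32,800 = $143,080.
Sum of the years' digits = 7+6+5+4+3+2+1 = 28.
Year 1: $143,080 × 7/28 = $35,770. Book value $140,110.
Year 2: $143,080 × 6/28 = $30,660. Book value $109,450.
Year 3: $143,080 × 5/28 = $25,550. Book value $83,900.
Year 4: $143,080 × 4/28 = $20,440. Book value $63,460.
Year 5: $143,080 × 3/28 = $15,330. Book value $48,130.

$15,330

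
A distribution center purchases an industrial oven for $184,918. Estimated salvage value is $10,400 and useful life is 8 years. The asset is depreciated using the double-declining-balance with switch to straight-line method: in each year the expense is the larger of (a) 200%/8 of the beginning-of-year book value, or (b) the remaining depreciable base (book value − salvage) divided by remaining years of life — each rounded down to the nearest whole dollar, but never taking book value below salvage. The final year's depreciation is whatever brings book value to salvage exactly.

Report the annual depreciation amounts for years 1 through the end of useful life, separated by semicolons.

$46,229; $34,672; $26,004; $19,503; $14,627; $11,161; $11,161; $11,161

Depreciable base = $184,918 − $10,400 = $174,518.
Year 1: DB = ⌊$184,918 × 200%/8⌋ = $46,229; SL = ⌊$174,518/8⌋ = $21,814 → take DB $46,229. Book value $138,689.
Year 2: DB = ⌊$138,689 × 200%/8⌋ = $34,672; SL = ⌊$128,289/7⌋ = $18,327 → take DB $34,672. Book value $104,017.
Year 3: DB = ⌊$104,017 × 200%/8⌋ = $26,004; SL = ⌊$93,617/6⌋ = $15,602 → take DB $26,004. Book value $78,013.
Year 4: DB = ⌊$78,013 × 200%/8⌋ = $19,503; SL = ⌊$67,613/5⌋ = $13,522 → take DB $19,503. Book value $58,510.
Year 5: DB = ⌊$58,510 × 200%/8⌋ = $14,627; SL = ⌊$48,110/4⌋ = $12,027 → take DB $14,627. Book value $43,883.
Year 6: DB = ⌊$43,883 × 200%/8⌋ = $10,970; SL = ⌊$33,483/3⌋ = $11,161 → take SL $11,161. Book value $32,722.
Year 7: DB = ⌊$32,722 × 200%/8⌋ = $8,180; SL = ⌊$22,322/2⌋ = $11,161 → take SL $11,161. Book value $21,561.
Year 8 (final): $21,561 − $10,400 = $11,161. Book value $10,400.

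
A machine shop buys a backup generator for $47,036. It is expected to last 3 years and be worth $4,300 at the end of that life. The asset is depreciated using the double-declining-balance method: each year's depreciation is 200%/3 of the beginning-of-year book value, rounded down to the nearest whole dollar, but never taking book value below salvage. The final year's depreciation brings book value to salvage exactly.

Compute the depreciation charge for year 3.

$927

Depreciable base = $47,036 − $4,300 = $42,736.
Year 1: ⌊$47,036 × 200%/3⌋ = $31,357. Book value $15,679.
Year 2: ⌊$15,679 × 200%/3⌋ = $10,452. Book value $5,227.
Year 3 (final): $5,227 − $4,300 = $927. Book value $4,300.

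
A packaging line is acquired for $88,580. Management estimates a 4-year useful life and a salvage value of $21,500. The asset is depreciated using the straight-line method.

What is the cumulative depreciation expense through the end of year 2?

$33,540

Depreciable base = $88,580 − $21,500 = $67,080.
Annual expense = $67,080 / 4 = $16,770.
End of year 1: book value $71,810.
End of year 2: book value $55,040.
Accumulated through year 2 = $88,580 − $55,040 = $33,540.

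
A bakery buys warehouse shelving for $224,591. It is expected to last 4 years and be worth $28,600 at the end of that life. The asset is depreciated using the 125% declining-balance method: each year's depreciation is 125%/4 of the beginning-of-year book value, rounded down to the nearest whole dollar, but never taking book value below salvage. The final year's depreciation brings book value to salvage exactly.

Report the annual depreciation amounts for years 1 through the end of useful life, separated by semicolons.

Depreciable base = $224,591 − $28,600 = $195,991.
Year 1: ⌊$224,591 × 125%/4⌋ = $70,184. Book value $154,407.
Year 2: ⌊$154,407 × 125%/4⌋ = $48,252. Book value $106,155.
Year 3: ⌊$106,155 × 125%/4⌋ = $33,173. Book value $72,982.
Year 4 (final): $72,982 − $28,600 = $44,382. Book value $28,600.

$70,184; $48,252; $33,173; $44,382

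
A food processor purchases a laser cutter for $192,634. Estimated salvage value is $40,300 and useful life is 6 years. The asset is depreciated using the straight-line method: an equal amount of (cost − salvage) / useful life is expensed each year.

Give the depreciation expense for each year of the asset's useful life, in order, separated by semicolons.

$25,389; $25,389; $25,389; $25,389; $25,389; $25,389

Depreciable base = $192,634 − $40,300 = $152,334.
Annual expense = $152,334 / 6 = $25,389.
End of year 1: book value $167,245.
End of year 2: book value $141,856.
End of year 3: book value $116,467.
End of year 4: book value $91,078.
End of year 5: book value $65,689.
End of year 6: book value $40,300.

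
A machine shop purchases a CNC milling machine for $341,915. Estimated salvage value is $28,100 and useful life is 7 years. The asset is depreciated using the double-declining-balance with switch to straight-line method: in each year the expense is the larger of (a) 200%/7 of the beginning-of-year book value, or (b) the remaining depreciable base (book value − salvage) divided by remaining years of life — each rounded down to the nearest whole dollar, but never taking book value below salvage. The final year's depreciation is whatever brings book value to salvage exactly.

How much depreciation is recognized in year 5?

Depreciable base = $341,915 − $28,100 = $313,815.
Year 1: DB = ⌊$341,915 × 200%/7⌋ = $97,690; SL = ⌊$313,815/7⌋ = $44,830 → take DB $97,690. Book value $244,225.
Year 2: DB = ⌊$244,225 × 200%/7⌋ = $69,778; SL = ⌊$216,125/6⌋ = $36,020 → take DB $69,778. Book value $174,447.
Year 3: DB = ⌊$174,447 × 200%/7⌋ = $49,842; SL = ⌊$146,347/5⌋ = $29,269 → take DB $49,842. Book value $124,605.
Year 4: DB = ⌊$124,605 × 200%/7⌋ = $35,601; SL = ⌊$96,505/4⌋ = $24,126 → take DB $35,601. Book value $89,004.
Year 5: DB = ⌊$89,004 × 200%/7⌋ = $25,429; SL = ⌊$60,904/3⌋ = $20,301 → take DB $25,429. Book value $63,575.

$25,429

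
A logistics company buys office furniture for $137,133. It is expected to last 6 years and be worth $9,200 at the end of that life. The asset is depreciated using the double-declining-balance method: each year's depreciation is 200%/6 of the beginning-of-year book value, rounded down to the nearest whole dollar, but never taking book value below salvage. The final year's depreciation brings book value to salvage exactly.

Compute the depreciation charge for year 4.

Depreciable base = $137,133 − $9,200 = $127,933.
Year 1: ⌊$137,133 × 200%/6⌋ = $45,711. Book value $91,422.
Year 2: ⌊$91,422 × 200%/6⌋ = $30,474. Book value $60,948.
Year 3: ⌊$60,948 × 200%/6⌋ = $20,316. Book value $40,632.
Year 4: ⌊$40,632 × 200%/6⌋ = $13,544. Book value $27,088.

$13,544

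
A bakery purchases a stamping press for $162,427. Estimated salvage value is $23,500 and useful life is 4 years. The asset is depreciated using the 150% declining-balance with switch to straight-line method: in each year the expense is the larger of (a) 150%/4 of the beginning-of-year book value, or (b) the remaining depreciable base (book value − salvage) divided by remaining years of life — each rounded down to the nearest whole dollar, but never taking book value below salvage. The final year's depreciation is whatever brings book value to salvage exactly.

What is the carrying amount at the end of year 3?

$39,656

Depreciable base = $162,427 − $23,500 = $138,927.
Year 1: DB = ⌊$162,427 × 150%/4⌋ = $60,910; SL = ⌊$138,927/4⌋ = $34,731 → take DB $60,910. Book value $101,517.
Year 2: DB = ⌊$101,517 × 150%/4⌋ = $38,068; SL = ⌊$78,017/3⌋ = $26,005 → take DB $38,068. Book value $63,449.
Year 3: DB = ⌊$63,449 × 150%/4⌋ = $23,793; SL = ⌊$39,949/2⌋ = $19,974 → take DB $23,793. Book value $39,656.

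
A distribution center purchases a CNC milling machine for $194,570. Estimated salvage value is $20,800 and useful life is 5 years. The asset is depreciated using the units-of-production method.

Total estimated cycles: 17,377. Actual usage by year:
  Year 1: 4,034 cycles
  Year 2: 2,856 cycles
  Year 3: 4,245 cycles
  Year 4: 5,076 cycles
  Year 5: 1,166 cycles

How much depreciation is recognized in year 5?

$11,660

Depreciable base = $194,570 − $20,800 = $173,770.
Rate = $173,770 / 17,377 cycles = $10 per cycle.
Year 1: 4,034 × $10 = $40,340. Book value $154,230.
Year 2: 2,856 × $10 = $28,560. Book value $125,670.
Year 3: 4,245 × $10 = $42,450. Book value $83,220.
Year 4: 5,076 × $10 = $50,760. Book value $32,460.
Year 5: 1,166 × $10 = $11,660. Book value $20,800.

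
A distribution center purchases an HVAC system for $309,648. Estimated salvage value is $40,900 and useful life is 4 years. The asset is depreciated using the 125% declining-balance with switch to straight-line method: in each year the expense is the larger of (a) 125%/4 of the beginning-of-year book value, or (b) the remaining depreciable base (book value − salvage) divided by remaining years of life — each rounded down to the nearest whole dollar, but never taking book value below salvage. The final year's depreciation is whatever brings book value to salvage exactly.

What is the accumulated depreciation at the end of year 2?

$163,290

Depreciable base = $309,648 − $40,900 = $268,748.
Year 1: DB = ⌊$309,648 × 125%/4⌋ = $96,765; SL = ⌊$268,748/4⌋ = $67,187 → take DB $96,765. Book value $212,883.
Year 2: DB = ⌊$212,883 × 125%/4⌋ = $66,525; SL = ⌊$171,983/3⌋ = $57,327 → take DB $66,525. Book value $146,358.
Accumulated through year 2 = $309,648 − $146,358 = $163,290.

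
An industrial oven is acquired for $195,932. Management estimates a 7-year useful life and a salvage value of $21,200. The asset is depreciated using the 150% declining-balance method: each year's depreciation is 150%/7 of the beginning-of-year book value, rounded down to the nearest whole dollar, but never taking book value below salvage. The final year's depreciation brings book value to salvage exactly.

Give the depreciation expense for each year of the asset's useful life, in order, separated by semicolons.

Depreciable base = $195,932 − $21,200 = $174,732.
Year 1: ⌊$195,932 × 150%/7⌋ = $41,985. Book value $153,947.
Year 2: ⌊$153,947 × 150%/7⌋ = $32,988. Book value $120,959.
Year 3: ⌊$120,959 × 150%/7⌋ = $25,919. Book value $95,040.
Year 4: ⌊$95,040 × 150%/7⌋ = $20,365. Book value $74,675.
Year 5: ⌊$74,675 × 150%/7⌋ = $16,001. Book value $58,674.
Year 6: ⌊$58,674 × 150%/7⌋ = $12,573. Book value $46,101.
Year 7 (final): $46,101 − $21,200 = $24,901. Book value $21,200.

$41,985; $32,988; $25,919; $20,365; $16,001; $12,573; $24,901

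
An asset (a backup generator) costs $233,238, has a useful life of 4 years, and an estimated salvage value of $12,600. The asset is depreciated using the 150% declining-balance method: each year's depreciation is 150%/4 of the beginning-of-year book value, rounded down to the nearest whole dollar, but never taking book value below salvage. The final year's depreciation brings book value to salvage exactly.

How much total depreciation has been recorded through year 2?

Depreciable base = $233,238 − $12,600 = $220,638.
Year 1: ⌊$233,238 × 150%/4⌋ = $87,464. Book value $145,774.
Year 2: ⌊$145,774 × 150%/4⌋ = $54,665. Book value $91,109.
Accumulated through year 2 = $233,238 − $91,109 = $142,129.

$142,129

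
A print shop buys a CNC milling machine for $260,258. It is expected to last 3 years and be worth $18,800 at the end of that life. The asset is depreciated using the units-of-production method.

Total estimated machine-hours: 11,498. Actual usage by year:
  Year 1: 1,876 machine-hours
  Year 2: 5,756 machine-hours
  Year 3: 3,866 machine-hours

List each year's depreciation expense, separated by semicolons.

$39,396; $120,876; $81,186

Depreciable base = $260,258 − $18,800 = $241,458.
Rate = $241,458 / 11,498 machine-hours = $21 per machine-hour.
Year 1: 1,876 × $21 = $39,396. Book value $220,862.
Year 2: 5,756 × $21 = $120,876. Book value $99,986.
Year 3: 3,866 × $21 = $81,186. Book value $18,800.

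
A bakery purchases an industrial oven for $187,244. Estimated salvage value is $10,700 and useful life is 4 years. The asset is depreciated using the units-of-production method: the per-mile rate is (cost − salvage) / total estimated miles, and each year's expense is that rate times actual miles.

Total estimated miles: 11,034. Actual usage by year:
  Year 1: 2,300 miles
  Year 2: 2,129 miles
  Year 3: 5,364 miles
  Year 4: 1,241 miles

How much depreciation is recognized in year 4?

$19,856

Depreciable base = $187,244 − $10,700 = $176,544.
Rate = $176,544 / 11,034 miles = $16 per mile.
Year 1: 2,300 × $16 = $36,800. Book value $150,444.
Year 2: 2,129 × $16 = $34,064. Book value $116,380.
Year 3: 5,364 × $16 = $85,824. Book value $30,556.
Year 4: 1,241 × $16 = $19,856. Book value $10,700.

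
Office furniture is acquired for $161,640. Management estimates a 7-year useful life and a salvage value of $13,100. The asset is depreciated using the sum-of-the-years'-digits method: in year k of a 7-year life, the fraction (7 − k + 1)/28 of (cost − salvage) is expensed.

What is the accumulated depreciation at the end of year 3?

$95,490

Depreciable base = $161,640 − $13,100 = $148,540.
Sum of the years' digits = 7+6+5+4+3+2+1 = 28.
Year 1: $148,540 × 7/28 = $37,135. Book value $124,505.
Year 2: $148,540 × 6/28 = $31,830. Book value $92,675.
Year 3: $148,540 × 5/28 = $26,525. Book value $66,150.
Accumulated through year 3 = $161,640 − $66,150 = $95,490.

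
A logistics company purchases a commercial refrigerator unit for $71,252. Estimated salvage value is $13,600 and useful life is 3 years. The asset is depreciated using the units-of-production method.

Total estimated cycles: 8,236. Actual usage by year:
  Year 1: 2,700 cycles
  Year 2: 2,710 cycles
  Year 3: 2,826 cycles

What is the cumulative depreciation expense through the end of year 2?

$37,870

Depreciable base = $71,252 − $13,600 = $57,652.
Rate = $57,652 / 8,236 cycles = $7 per cycle.
Year 1: 2,700 × $7 = $18,900. Book value $52,352.
Year 2: 2,710 × $7 = $18,970. Book value $33,382.
Accumulated through year 2 = $71,252 − $33,382 = $37,870.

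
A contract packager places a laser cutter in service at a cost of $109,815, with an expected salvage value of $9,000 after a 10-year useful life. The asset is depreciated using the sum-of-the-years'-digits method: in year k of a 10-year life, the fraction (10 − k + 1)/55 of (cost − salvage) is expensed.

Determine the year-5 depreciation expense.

$10,998

Depreciable base = $109,815 − $9,000 = $100,815.
Sum of the years' digits = 10+9+8+7+6+5+4+3+2+1 = 55.
Year 1: $100,815 × 10/55 = $18,330. Book value $91,485.
Year 2: $100,815 × 9/55 = $16,497. Book value $74,988.
Year 3: $100,815 × 8/55 = $14,664. Book value $60,324.
Year 4: $100,815 × 7/55 = $12,831. Book value $47,493.
Year 5: $100,815 × 6/55 = $10,998. Book value $36,495.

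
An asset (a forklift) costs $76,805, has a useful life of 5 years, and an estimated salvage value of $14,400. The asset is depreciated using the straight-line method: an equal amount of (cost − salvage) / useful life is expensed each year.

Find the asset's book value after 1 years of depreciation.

$64,324

Depreciable base = $76,805 − $14,400 = $62,405.
Annual expense = $62,405 / 5 = $12,481.
End of year 1: book value $64,324.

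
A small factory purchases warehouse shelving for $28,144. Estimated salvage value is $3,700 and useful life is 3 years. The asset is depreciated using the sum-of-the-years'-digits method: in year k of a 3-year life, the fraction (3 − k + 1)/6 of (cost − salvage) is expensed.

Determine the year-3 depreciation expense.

Depreciable base = $28,144 − $3,700 = $24,444.
Sum of the years' digits = 3+2+1 = 6.
Year 1: $24,444 × 3/6 = $12,222. Book value $15,922.
Year 2: $24,444 × 2/6 = $8,148. Book value $7,774.
Year 3: $24,444 × 1/6 = $4,074. Book value $3,700.

$4,074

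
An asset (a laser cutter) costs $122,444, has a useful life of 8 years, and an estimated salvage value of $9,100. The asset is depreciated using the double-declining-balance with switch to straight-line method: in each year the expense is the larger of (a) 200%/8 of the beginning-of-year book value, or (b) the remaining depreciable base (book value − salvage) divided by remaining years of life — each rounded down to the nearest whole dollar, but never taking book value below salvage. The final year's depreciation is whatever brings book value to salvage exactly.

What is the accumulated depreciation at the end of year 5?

$93,386

Depreciable base = $122,444 − $9,100 = $113,344.
Year 1: DB = ⌊$122,444 × 200%/8⌋ = $30,611; SL = ⌊$113,344/8⌋ = $14,168 → take DB $30,611. Book value $91,833.
Year 2: DB = ⌊$91,833 × 200%/8⌋ = $22,958; SL = ⌊$82,733/7⌋ = $11,819 → take DB $22,958. Book value $68,875.
Year 3: DB = ⌊$68,875 × 200%/8⌋ = $17,218; SL = ⌊$59,775/6⌋ = $9,962 → take DB $17,218. Book value $51,657.
Year 4: DB = ⌊$51,657 × 200%/8⌋ = $12,914; SL = ⌊$42,557/5⌋ = $8,511 → take DB $12,914. Book value $38,743.
Year 5: DB = ⌊$38,743 × 200%/8⌋ = $9,685; SL = ⌊$29,643/4⌋ = $7,410 → take DB $9,685. Book value $29,058.
Accumulated through year 5 = $122,444 − $29,058 = $93,386.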